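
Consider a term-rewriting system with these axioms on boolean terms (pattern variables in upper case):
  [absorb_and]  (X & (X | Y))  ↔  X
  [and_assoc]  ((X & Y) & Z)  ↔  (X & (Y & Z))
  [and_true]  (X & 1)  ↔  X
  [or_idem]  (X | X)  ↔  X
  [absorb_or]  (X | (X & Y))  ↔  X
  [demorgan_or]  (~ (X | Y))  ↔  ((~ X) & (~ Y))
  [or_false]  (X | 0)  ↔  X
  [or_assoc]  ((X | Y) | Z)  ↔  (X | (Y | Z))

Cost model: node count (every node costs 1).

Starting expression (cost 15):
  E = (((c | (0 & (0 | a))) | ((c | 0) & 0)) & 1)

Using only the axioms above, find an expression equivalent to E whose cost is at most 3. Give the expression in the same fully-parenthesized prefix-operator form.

(c | 0)   [cost 3]

(1) (((c | (0 & (0 | a))) | ((c | 0) & 0)) & 1)  =[and_true →]=  ((c | (0 & (0 | a))) | ((c | 0) & 0))
(2) (0 & (0 | a))  =[absorb_and →]=  0    ⊢ ((c | 0) | ((c | 0) & 0))
(3) ((c | 0) | ((c | 0) & 0))  =[absorb_or →]=  (c | 0)    ⊢ cost 3, within 3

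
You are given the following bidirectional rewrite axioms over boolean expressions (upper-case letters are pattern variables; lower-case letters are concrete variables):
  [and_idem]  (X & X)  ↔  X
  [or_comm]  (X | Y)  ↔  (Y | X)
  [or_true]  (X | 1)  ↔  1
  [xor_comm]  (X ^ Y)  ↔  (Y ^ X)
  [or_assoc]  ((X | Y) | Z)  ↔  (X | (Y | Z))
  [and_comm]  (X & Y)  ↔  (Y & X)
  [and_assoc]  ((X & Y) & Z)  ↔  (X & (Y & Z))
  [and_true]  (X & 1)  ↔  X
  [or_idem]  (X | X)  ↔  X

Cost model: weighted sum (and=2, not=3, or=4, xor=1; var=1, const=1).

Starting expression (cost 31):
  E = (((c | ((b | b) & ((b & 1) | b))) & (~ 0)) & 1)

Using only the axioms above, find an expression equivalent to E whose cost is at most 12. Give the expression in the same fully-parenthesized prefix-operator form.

((b | c) & (~ 0))   [cost 12]

(1) (b & 1)  =[and_true →]=  b    ⊢ (((c | ((b | b) & (b | b))) & (~ 0)) & 1)
(2) (((c | ((b | b) & (b | b))) & (~ 0)) & 1)  =[and_true →]=  ((c | ((b | b) & (b | b))) & (~ 0))
(3) (b | b)  =[or_idem →]=  b    ⊢ ((c | (b & (b | b))) & (~ 0))
(4) (b | b)  =[or_idem →]=  b    ⊢ ((c | (b & b)) & (~ 0))
(5) (c | (b & b))  =[or_comm →]=  ((b & b) | c)    ⊢ (((b & b) | c) & (~ 0))
(6) (b & b)  =[and_idem →]=  b    ⊢ cost 12, within 12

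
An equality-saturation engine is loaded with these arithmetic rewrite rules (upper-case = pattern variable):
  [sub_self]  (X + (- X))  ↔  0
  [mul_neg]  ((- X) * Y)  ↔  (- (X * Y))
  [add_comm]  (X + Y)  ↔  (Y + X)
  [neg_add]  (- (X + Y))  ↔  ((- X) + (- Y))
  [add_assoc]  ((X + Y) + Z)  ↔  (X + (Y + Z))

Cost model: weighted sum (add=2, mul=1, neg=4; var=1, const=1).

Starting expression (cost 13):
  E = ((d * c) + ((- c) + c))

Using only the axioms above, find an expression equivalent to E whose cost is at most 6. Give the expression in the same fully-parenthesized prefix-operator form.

(1) ((- c) + c)  =[add_comm →]=  (c + (- c))    ⊢ ((d * c) + (c + (- c)))
(2) (c + (- c))  =[sub_self →]=  0    ⊢ cost 6, within 6

((d * c) + 0)   [cost 6]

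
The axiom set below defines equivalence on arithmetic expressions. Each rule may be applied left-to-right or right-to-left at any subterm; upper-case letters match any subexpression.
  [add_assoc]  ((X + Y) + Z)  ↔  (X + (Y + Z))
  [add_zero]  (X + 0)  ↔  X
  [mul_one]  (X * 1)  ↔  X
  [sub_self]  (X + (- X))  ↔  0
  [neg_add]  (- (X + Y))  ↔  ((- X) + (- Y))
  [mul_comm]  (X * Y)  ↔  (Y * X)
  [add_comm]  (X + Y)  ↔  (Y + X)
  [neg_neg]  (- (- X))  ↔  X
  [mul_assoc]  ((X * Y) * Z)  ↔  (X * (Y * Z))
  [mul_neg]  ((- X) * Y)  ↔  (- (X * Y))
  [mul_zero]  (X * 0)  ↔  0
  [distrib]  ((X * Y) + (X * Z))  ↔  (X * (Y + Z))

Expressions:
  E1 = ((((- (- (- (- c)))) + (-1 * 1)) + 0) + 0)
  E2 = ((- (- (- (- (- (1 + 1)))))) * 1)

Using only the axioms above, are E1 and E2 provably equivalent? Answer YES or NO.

Every axiom is a valid identity, so a rewrite proof would force E1 and E2 to agree under every assignment.
At c=0: E1 = -1 but E2 = -2; they differ, so no derivation exists.

NO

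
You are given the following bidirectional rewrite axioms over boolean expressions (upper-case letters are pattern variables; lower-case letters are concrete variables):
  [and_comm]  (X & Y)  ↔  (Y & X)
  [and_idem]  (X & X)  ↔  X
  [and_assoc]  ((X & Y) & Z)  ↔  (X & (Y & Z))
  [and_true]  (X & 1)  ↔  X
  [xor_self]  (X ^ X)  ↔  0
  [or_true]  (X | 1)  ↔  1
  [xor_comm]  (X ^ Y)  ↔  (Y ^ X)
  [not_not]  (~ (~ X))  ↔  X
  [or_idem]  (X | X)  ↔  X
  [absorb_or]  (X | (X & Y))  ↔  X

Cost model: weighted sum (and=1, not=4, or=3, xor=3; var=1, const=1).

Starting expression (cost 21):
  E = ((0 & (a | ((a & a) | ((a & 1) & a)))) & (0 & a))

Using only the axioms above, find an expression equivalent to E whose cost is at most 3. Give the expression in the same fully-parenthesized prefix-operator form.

(0 & a)   [cost 3]

1. [and_true →] (a & 1)  →  a;  E = ((0 & (a | ((a & a) | (a & a)))) & (0 & a))
2. [or_idem →] ((a & a) | (a & a))  →  (a & a);  E = ((0 & (a | (a & a))) & (0 & a))
3. [absorb_or →] (a | (a & a))  →  a;  E = ((0 & a) & (0 & a))
4. [and_idem →] ((0 & a) & (0 & a))  →  (0 & a);  cost 3 ≤ 3, done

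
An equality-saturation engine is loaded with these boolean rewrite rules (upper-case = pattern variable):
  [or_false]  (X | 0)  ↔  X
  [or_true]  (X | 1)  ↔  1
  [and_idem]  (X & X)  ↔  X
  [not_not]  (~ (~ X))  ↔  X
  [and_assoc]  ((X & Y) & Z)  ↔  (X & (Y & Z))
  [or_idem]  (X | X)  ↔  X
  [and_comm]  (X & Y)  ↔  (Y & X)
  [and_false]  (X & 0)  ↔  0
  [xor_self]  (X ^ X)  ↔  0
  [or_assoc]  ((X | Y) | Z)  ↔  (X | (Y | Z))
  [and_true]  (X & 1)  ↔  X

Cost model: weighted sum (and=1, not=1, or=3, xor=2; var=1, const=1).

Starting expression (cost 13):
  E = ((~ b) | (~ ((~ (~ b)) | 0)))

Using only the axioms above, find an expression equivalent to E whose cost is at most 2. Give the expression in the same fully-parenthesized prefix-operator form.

(~ b)   [cost 2]

step 1: or_false (→) rewrites ((~ (~ b)) | 0) into (~ (~ b)), now ((~ b) | (~ (~ (~ b))))
step 2: not_not (→) rewrites (~ (~ b)) into b, now ((~ b) | (~ b))
step 3: or_idem (→) rewrites ((~ b) | (~ b)) into (~ b), reaching cost 2 (bound 2)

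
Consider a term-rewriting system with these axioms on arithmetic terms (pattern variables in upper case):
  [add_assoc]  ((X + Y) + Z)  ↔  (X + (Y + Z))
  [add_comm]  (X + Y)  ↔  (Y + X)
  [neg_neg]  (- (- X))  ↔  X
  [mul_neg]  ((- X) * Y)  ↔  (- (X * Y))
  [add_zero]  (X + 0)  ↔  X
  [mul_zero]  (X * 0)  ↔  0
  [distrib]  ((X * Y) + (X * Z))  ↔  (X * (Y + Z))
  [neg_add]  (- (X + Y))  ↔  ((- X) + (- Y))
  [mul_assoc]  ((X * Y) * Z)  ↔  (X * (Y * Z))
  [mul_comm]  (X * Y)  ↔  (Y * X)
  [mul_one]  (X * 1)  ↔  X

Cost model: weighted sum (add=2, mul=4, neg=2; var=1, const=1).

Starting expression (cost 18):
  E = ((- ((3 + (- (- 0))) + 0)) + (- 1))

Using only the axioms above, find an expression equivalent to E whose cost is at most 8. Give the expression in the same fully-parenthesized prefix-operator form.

step 1: neg_neg (→) rewrites (- (- 0)) into 0, now ((- ((3 + 0) + 0)) + (- 1))
step 2: add_zero (→) rewrites ((3 + 0) + 0) into (3 + 0), now ((- (3 + 0)) + (- 1))
step 3: add_zero (→) rewrites (3 + 0) into 3, reaching cost 8 (bound 8)

((- 3) + (- 1))   [cost 8]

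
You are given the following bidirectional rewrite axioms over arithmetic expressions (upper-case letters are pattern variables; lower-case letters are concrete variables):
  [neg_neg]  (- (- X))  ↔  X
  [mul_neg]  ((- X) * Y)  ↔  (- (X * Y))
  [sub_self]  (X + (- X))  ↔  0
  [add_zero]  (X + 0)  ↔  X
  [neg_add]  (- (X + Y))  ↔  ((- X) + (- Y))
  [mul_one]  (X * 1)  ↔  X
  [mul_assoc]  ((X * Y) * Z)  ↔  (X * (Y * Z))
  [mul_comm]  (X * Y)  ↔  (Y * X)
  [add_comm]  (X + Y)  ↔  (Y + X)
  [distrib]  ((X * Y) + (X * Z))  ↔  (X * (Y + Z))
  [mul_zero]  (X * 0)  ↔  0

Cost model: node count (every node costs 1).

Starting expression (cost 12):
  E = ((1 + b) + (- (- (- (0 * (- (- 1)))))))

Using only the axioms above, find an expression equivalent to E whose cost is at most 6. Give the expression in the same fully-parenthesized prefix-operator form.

step 1: neg_neg (→) rewrites (- (- (- (0 * (- (- 1)))))) into (- (0 * (- (- 1)))), now ((1 + b) + (- (0 * (- (- 1)))))
step 2: neg_neg (→) rewrites (- (- 1)) into 1, now ((1 + b) + (- (0 * 1)))
step 3: mul_one (→) rewrites (0 * 1) into 0, reaching cost 6 (bound 6)

((1 + b) + (- 0))   [cost 6]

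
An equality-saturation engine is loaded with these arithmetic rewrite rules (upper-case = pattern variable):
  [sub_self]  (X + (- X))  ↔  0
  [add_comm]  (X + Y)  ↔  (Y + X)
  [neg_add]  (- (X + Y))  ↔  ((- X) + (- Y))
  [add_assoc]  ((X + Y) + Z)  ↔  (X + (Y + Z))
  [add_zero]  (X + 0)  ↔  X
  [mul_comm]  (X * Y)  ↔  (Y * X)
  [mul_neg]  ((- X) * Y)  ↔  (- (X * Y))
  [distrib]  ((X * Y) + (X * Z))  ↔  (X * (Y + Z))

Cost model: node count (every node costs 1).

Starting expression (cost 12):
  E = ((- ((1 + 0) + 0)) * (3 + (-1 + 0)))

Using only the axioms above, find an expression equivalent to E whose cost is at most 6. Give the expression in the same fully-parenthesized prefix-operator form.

((- 1) * (3 + -1))   [cost 6]

1. [add_zero →] (1 + 0)  →  1;  E = ((- (1 + 0)) * (3 + (-1 + 0)))
2. [add_zero →] (1 + 0)  →  1;  E = ((- 1) * (3 + (-1 + 0)))
3. [add_zero →] (-1 + 0)  →  -1;  cost 6 ≤ 6, done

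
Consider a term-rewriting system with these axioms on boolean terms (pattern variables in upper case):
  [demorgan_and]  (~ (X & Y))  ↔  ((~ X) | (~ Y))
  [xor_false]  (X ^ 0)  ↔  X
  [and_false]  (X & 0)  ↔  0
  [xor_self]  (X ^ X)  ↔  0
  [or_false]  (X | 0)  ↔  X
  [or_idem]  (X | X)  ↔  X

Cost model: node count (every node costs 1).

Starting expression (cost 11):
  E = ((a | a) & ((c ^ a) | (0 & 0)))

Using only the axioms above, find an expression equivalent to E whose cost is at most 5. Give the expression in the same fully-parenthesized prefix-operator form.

(a & (c ^ a))   [cost 5]

1. [and_false →] (0 & 0)  →  0;  E = ((a | a) & ((c ^ a) | 0))
2. [or_idem →] (a | a)  →  a;  E = (a & ((c ^ a) | 0))
3. [or_false →] ((c ^ a) | 0)  →  (c ^ a);  cost 5 ≤ 5, done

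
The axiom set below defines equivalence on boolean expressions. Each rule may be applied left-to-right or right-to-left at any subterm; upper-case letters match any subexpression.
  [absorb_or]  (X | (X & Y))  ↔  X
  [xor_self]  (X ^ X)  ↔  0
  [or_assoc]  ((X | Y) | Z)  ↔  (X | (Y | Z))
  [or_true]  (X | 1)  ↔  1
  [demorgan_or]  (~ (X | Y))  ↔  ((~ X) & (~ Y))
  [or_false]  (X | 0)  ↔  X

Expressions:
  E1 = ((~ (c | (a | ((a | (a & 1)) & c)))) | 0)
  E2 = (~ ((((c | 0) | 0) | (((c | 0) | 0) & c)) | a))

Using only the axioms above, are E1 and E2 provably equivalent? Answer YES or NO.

(1) (a | (a & 1))  =[absorb_or →]=  a    ⊢ ((~ (c | (a | (a & c)))) | 0)
(2) ((~ (c | (a | (a & c)))) | 0)  =[or_false →]=  (~ (c | (a | (a & c))))
(3) (a | (a & c))  =[absorb_or →]=  a    ⊢ (~ (c | a))
(4) c  =[or_false ←]=  (c | 0)    ⊢ (~ ((c | 0) | a))
(5) (c | 0)  =[or_false ←]=  ((c | 0) | 0)    ⊢ (~ (((c | 0) | 0) | a))
(6) ((c | 0) | 0)  =[absorb_or ←]=  (((c | 0) | 0) | (((c | 0) | 0) & c))    ⊢ E2

YES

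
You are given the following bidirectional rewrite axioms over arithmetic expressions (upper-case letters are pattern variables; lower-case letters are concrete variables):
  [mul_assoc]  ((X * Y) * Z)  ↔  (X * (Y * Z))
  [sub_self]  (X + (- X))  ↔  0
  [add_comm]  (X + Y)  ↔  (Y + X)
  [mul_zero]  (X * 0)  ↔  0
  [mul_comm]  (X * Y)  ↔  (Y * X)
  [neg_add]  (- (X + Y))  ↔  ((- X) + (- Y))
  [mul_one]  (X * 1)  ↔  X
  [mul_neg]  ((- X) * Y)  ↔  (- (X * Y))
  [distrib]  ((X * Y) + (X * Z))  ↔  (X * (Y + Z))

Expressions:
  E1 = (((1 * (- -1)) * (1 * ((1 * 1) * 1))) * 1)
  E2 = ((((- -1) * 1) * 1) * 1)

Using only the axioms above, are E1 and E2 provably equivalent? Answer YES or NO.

1. [mul_one →] (((1 * (- -1)) * (1 * ((1 * 1) * 1))) * 1)  →  ((1 * (- -1)) * (1 * ((1 * 1) * 1)))
2. [mul_one →] (1 * 1)  →  1;  E1 = ((1 * (- -1)) * (1 * (1 * 1)))
3. [mul_one →] (1 * 1)  →  1;  E1 = ((1 * (- -1)) * (1 * 1))
4. [mul_one →] (1 * 1)  →  1;  E1 = ((1 * (- -1)) * 1)
5. [mul_comm →] (1 * (- -1))  →  ((- -1) * 1);  E1 = (((- -1) * 1) * 1)
6. [mul_one ←] (- -1)  →  ((- -1) * 1);  this is E2

YES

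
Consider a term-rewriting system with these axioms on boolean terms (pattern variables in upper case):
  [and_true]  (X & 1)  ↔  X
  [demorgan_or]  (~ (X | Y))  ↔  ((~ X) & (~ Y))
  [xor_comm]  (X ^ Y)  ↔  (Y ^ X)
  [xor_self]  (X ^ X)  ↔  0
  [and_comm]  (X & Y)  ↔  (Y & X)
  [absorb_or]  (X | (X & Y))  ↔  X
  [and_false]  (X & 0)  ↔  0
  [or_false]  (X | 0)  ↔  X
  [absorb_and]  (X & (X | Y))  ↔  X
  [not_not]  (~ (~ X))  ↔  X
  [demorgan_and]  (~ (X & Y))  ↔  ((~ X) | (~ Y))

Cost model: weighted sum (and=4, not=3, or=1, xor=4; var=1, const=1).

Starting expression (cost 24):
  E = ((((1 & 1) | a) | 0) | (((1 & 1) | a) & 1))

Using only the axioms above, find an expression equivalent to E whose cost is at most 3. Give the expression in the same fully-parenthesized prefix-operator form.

(1 | a)   [cost 3]

(1) (((1 & 1) | a) | 0)  =[or_false →]=  ((1 & 1) | a)    ⊢ (((1 & 1) | a) | (((1 & 1) | a) & 1))
(2) (((1 & 1) | a) | (((1 & 1) | a) & 1))  =[absorb_or →]=  ((1 & 1) | a)
(3) (1 & 1)  =[and_true →]=  1    ⊢ cost 3, within 3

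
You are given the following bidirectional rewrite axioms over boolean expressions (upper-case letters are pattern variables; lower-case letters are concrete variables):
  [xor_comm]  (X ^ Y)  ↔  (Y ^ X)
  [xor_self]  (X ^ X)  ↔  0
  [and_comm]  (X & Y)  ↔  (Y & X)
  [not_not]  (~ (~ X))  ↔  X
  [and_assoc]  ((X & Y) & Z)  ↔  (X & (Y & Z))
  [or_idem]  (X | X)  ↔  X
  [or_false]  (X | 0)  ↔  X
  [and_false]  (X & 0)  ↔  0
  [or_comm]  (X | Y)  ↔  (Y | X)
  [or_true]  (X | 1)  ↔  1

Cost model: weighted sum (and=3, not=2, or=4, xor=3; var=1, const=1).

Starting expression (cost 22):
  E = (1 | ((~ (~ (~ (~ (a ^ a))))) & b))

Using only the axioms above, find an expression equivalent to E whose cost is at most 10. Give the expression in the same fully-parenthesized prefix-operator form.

step 1: xor_self (→) rewrites (a ^ a) into 0, now (1 | ((~ (~ (~ (~ 0)))) & b))
step 2: not_not (→) rewrites (~ (~ 0)) into 0, now (1 | ((~ (~ 0)) & b))
step 3: not_not (→) rewrites (~ (~ 0)) into 0, reaching cost 10 (bound 10)

(1 | (0 & b))   [cost 10]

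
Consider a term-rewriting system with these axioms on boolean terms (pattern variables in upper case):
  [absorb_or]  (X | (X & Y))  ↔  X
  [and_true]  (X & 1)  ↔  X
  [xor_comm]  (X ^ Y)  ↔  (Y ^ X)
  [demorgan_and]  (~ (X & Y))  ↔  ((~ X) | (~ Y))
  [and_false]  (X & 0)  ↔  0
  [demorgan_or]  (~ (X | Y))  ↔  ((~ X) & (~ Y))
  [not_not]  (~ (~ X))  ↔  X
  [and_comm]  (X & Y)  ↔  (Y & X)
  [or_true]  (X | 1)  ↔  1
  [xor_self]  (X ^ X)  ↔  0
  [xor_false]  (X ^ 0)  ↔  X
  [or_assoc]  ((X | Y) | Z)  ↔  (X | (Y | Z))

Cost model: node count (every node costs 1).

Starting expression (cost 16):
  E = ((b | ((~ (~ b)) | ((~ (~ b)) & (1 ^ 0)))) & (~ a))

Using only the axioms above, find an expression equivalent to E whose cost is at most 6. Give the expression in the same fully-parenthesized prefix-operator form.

1. [xor_false →] (1 ^ 0)  →  1;  E = ((b | ((~ (~ b)) | ((~ (~ b)) & 1))) & (~ a))
2. [absorb_or →] ((~ (~ b)) | ((~ (~ b)) & 1))  →  (~ (~ b));  E = ((b | (~ (~ b))) & (~ a))
3. [not_not →] (~ (~ b))  →  b;  cost 6 ≤ 6, done

((b | b) & (~ a))   [cost 6]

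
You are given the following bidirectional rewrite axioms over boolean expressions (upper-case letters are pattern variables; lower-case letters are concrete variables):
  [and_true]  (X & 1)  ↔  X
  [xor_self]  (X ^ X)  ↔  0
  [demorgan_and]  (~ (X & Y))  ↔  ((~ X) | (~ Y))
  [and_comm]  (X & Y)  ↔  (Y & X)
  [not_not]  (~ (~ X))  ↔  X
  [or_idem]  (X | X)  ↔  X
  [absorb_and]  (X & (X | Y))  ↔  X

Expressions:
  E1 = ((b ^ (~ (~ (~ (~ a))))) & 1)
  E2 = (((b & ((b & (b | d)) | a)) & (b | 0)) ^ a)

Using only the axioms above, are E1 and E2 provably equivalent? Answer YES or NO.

YES

step 1: not_not (→) rewrites (~ (~ (~ a))) into (~ a), now ((b ^ (~ (~ a))) & 1)
step 2: not_not (→) rewrites (~ (~ a)) into a, now ((b ^ a) & 1)
step 3: and_true (→) rewrites ((b ^ a) & 1) into (b ^ a)
step 4: absorb_and (←) rewrites b into (b & (b | 0)), now ((b & (b | 0)) ^ a)
step 5: absorb_and (←) rewrites b into (b & (b | a)), now (((b & (b | a)) & (b | 0)) ^ a)
step 6: absorb_and (←) rewrites b into (b & (b | d)), which is E2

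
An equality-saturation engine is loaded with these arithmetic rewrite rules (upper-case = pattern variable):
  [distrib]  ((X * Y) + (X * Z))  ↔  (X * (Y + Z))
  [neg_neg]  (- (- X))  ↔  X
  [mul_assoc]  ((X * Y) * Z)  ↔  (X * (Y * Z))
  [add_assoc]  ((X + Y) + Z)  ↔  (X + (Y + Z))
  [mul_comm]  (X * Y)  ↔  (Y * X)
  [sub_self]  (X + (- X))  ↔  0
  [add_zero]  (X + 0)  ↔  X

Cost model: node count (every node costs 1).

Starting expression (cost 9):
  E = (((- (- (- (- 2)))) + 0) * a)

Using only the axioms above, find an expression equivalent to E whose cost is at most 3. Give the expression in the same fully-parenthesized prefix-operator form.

1. [add_zero →] ((- (- (- (- 2)))) + 0)  →  (- (- (- (- 2))));  E = ((- (- (- (- 2)))) * a)
2. [neg_neg →] (- (- 2))  →  2;  E = ((- (- 2)) * a)
3. [neg_neg →] (- (- 2))  →  2;  cost 3 ≤ 3, done

(2 * a)   [cost 3]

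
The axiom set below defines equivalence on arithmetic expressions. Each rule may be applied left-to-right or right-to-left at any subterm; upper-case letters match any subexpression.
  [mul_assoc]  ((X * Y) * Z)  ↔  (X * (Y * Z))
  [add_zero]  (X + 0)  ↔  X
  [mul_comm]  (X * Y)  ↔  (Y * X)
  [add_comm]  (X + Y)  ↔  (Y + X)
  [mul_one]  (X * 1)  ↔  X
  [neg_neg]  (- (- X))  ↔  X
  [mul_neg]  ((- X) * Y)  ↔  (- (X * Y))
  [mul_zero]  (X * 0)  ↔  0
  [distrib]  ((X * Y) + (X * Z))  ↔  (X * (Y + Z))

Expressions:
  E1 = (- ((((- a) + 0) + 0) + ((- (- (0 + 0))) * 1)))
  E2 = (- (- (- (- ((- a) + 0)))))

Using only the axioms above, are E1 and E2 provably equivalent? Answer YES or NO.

All listed rules preserve value, hence provable equivalence implies equal values everywhere; look for a separating assignment.
a=1 gives E1 ↦ 1, E2 ↦ -1; values differ ⇒ not provably equivalent.

NO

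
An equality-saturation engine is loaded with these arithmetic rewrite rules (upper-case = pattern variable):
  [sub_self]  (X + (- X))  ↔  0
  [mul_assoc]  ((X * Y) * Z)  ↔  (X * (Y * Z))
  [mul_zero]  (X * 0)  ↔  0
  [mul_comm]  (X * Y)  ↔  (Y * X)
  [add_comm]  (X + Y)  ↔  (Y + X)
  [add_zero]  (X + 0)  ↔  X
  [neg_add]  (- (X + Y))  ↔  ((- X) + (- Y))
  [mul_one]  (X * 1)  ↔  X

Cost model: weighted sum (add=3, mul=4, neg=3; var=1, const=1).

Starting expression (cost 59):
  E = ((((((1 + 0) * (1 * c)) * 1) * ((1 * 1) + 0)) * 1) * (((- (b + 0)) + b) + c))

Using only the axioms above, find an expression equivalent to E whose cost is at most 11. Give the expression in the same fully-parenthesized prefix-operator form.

((1 * c) * c)   [cost 11]

(1) (((((1 + 0) * (1 * c)) * 1) * ((1 * 1) + 0)) * 1)  =[mul_one →]=  ((((1 + 0) * (1 * c)) * 1) * ((1 * 1) + 0))    ⊢ (((((1 + 0) * (1 * c)) * 1) * ((1 * 1) + 0)) * (((- (b + 0)) + b) + c))
(2) (1 * c)  =[mul_comm →]=  (c * 1)    ⊢ (((((1 + 0) * (c * 1)) * 1) * ((1 * 1) + 0)) * (((- (b + 0)) + b) + c))
(3) ((- (b + 0)) + b)  =[add_comm →]=  (b + (- (b + 0)))    ⊢ (((((1 + 0) * (c * 1)) * 1) * ((1 * 1) + 0)) * ((b + (- (b + 0))) + c))
(4) (b + 0)  =[add_zero →]=  b    ⊢ (((((1 + 0) * (c * 1)) * 1) * ((1 * 1) + 0)) * ((b + (- b)) + c))
(5) (1 * 1)  =[mul_one →]=  1    ⊢ (((((1 + 0) * (c * 1)) * 1) * (1 + 0)) * ((b + (- b)) + c))
(6) (b + (- b))  =[sub_self →]=  0    ⊢ (((((1 + 0) * (c * 1)) * 1) * (1 + 0)) * (0 + c))
(7) (1 + 0)  =[add_zero →]=  1    ⊢ (((((1 + 0) * (c * 1)) * 1) * 1) * (0 + c))
(8) (c * 1)  =[mul_one →]=  c    ⊢ (((((1 + 0) * c) * 1) * 1) * (0 + c))
(9) (0 + c)  =[add_comm →]=  (c + 0)    ⊢ (((((1 + 0) * c) * 1) * 1) * (c + 0))
(10) ((((1 + 0) * c) * 1) * 1)  =[mul_one →]=  (((1 + 0) * c) * 1)    ⊢ ((((1 + 0) * c) * 1) * (c + 0))
(11) (c + 0)  =[add_zero →]=  c    ⊢ ((((1 + 0) * c) * 1) * c)
(12) (1 + 0)  =[add_zero →]=  1    ⊢ (((1 * c) * 1) * c)
(13) ((1 * c) * 1)  =[mul_one →]=  (1 * c)    ⊢ cost 11, within 11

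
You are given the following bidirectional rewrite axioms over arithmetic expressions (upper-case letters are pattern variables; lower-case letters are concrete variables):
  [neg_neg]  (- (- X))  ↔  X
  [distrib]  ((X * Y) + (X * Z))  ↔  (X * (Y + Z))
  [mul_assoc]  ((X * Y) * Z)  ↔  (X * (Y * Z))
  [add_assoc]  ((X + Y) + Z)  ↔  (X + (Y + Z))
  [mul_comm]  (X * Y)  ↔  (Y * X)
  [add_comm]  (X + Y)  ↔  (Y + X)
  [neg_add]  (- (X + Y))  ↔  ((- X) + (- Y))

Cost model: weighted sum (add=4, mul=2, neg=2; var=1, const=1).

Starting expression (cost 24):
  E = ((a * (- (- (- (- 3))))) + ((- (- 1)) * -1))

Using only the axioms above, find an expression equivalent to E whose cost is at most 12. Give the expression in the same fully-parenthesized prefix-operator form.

1. [neg_neg →] (- (- 3))  →  3;  E = ((a * (- (- 3))) + ((- (- 1)) * -1))
2. [neg_neg →] (- (- 1))  →  1;  E = ((a * (- (- 3))) + (1 * -1))
3. [neg_neg →] (- (- 3))  →  3;  cost 12 ≤ 12, done

((a * 3) + (1 * -1))   [cost 12]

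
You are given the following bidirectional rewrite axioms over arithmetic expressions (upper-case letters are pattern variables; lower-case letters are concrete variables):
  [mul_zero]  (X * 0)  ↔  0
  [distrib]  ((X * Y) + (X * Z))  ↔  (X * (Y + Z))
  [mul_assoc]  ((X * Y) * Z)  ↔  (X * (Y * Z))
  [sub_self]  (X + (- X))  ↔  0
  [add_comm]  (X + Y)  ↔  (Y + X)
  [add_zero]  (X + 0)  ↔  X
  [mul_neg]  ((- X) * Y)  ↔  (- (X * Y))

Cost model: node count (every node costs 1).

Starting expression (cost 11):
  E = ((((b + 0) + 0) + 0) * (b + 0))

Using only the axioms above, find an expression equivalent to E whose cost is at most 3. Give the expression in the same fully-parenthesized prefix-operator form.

(1) (((b + 0) + 0) + 0)  =[add_zero →]=  ((b + 0) + 0)    ⊢ (((b + 0) + 0) * (b + 0))
(2) ((b + 0) + 0)  =[add_zero →]=  (b + 0)    ⊢ ((b + 0) * (b + 0))
(3) (b + 0)  =[add_zero →]=  b    ⊢ (b * (b + 0))
(4) (b + 0)  =[add_zero →]=  b    ⊢ cost 3, within 3

(b * b)   [cost 3]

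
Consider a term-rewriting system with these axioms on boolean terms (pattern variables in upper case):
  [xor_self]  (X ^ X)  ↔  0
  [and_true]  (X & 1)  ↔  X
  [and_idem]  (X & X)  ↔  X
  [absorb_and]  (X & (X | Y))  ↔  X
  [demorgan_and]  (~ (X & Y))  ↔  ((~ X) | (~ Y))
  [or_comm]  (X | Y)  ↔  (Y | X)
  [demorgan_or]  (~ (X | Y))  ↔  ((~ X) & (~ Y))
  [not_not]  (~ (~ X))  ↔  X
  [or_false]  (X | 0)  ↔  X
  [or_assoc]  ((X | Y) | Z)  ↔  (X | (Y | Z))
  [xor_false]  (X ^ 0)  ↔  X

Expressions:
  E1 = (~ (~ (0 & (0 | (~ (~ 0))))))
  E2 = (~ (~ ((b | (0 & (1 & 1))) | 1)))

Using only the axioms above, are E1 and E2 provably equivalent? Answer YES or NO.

Every axiom is a valid identity, so a rewrite proof would force E1 and E2 to agree under every assignment.
At b=0: E1 = 0 but E2 = 1; they differ, so no derivation exists.

NO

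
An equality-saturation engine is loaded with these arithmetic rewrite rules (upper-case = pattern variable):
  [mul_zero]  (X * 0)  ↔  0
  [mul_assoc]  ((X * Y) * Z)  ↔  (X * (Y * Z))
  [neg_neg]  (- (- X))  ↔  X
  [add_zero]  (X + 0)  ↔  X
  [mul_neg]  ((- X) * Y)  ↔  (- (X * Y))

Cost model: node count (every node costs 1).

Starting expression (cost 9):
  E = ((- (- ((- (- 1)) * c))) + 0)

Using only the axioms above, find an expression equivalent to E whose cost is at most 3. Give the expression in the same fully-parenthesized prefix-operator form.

(1) ((- (- ((- (- 1)) * c))) + 0)  =[add_zero →]=  (- (- ((- (- 1)) * c)))
(2) (- (- 1))  =[neg_neg →]=  1    ⊢ (- (- (1 * c)))
(3) (- (- (1 * c)))  =[neg_neg →]=  (1 * c)    ⊢ cost 3, within 3

(1 * c)   [cost 3]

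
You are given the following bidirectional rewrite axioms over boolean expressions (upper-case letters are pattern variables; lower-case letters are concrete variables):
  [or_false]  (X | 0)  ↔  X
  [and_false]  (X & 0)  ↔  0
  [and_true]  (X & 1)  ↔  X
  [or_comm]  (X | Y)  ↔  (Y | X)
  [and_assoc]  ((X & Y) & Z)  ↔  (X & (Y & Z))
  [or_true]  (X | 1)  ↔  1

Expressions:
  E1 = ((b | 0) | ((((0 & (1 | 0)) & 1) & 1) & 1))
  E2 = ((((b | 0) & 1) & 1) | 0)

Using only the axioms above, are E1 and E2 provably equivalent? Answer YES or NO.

(1) (1 | 0)  =[or_false →]=  1    ⊢ ((b | 0) | ((((0 & 1) & 1) & 1) & 1))
(2) ((((0 & 1) & 1) & 1) & 1)  =[and_true →]=  (((0 & 1) & 1) & 1)    ⊢ ((b | 0) | (((0 & 1) & 1) & 1))
(3) (((0 & 1) & 1) & 1)  =[and_true →]=  ((0 & 1) & 1)    ⊢ ((b | 0) | ((0 & 1) & 1))
(4) ((0 & 1) & 1)  =[and_true →]=  (0 & 1)    ⊢ ((b | 0) | (0 & 1))
(5) (0 & 1)  =[and_true →]=  0    ⊢ ((b | 0) | 0)
(6) (b | 0)  =[or_false →]=  b    ⊢ (b | 0)
(7) b  =[and_true ←]=  (b & 1)    ⊢ ((b & 1) | 0)
(8) (b & 1)  =[and_true ←]=  ((b & 1) & 1)    ⊢ (((b & 1) & 1) | 0)
(9) b  =[or_false ←]=  (b | 0)    ⊢ E2

YES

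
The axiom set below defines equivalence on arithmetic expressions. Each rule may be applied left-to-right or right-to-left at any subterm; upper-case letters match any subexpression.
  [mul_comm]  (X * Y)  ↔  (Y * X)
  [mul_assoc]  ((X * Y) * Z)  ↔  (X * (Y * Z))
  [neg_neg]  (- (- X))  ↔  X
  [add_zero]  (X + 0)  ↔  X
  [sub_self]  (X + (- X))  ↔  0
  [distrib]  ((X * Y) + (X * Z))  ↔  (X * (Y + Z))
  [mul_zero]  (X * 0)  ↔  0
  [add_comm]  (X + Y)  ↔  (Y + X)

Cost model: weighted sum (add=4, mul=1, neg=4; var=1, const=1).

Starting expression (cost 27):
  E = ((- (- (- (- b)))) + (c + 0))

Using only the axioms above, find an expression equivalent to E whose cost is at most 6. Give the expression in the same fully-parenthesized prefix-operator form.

(b + c)   [cost 6]

step 1: neg_neg (→) rewrites (- (- (- (- b)))) into (- (- b)), now ((- (- b)) + (c + 0))
step 2: neg_neg (→) rewrites (- (- b)) into b, now (b + (c + 0))
step 3: add_zero (→) rewrites (c + 0) into c, reaching cost 6 (bound 6)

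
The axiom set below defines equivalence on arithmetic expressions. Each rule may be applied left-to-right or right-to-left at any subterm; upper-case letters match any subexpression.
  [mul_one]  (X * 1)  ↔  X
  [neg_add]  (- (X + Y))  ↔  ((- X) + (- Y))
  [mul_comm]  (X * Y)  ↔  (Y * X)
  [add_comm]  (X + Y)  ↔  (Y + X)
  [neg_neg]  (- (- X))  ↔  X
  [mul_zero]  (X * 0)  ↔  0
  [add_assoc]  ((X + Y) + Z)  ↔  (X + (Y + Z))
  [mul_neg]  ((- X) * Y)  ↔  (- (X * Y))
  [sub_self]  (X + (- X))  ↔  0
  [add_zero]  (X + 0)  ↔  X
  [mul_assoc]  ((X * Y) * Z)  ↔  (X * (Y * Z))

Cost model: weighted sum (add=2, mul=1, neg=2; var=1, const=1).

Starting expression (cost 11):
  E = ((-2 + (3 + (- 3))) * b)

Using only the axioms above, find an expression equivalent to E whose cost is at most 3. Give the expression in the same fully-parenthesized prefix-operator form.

(-2 * b)   [cost 3]

step 1: sub_self (→) rewrites (3 + (- 3)) into 0, now ((-2 + 0) * b)
step 2: add_zero (→) rewrites (-2 + 0) into -2, reaching cost 3 (bound 3)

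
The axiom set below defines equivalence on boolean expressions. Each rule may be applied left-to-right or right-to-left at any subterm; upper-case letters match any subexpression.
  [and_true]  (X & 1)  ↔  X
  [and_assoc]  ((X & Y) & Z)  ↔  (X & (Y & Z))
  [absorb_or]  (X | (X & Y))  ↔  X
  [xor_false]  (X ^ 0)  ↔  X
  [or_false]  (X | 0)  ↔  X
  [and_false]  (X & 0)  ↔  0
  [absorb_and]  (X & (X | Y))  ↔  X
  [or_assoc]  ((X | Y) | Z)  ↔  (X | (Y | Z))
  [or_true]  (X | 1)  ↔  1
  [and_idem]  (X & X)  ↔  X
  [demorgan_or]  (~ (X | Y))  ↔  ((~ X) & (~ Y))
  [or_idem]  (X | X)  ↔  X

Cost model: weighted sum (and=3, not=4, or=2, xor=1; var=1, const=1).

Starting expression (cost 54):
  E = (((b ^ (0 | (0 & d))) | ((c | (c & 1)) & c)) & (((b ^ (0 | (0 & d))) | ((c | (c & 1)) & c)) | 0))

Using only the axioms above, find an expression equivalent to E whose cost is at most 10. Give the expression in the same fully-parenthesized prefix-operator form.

((b ^ 0) | (c & c))   [cost 10]

(1) (((b ^ (0 | (0 & d))) | ((c | (c & 1)) & c)) & (((b ^ (0 | (0 & d))) | ((c | (c & 1)) & c)) | 0))  =[absorb_and →]=  ((b ^ (0 | (0 & d))) | ((c | (c & 1)) & c))
(2) (c | (c & 1))  =[absorb_or →]=  c    ⊢ ((b ^ (0 | (0 & d))) | (c & c))
(3) (0 | (0 & d))  =[absorb_or →]=  0    ⊢ cost 10, within 10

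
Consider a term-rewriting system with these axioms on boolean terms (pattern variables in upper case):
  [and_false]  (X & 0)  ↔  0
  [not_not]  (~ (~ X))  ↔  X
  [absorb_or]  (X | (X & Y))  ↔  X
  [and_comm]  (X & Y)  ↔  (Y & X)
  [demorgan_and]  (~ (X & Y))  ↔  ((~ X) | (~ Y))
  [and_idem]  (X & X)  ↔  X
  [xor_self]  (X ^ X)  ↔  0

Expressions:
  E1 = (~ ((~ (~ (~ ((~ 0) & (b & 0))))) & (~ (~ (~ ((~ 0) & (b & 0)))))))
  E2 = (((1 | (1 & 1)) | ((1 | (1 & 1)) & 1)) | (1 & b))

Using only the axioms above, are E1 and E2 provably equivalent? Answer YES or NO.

Every axiom is a valid identity, so a rewrite proof would force E1 and E2 to agree under every assignment.
At b=0: E1 = 0 but E2 = 1; they differ, so no derivation exists.

NO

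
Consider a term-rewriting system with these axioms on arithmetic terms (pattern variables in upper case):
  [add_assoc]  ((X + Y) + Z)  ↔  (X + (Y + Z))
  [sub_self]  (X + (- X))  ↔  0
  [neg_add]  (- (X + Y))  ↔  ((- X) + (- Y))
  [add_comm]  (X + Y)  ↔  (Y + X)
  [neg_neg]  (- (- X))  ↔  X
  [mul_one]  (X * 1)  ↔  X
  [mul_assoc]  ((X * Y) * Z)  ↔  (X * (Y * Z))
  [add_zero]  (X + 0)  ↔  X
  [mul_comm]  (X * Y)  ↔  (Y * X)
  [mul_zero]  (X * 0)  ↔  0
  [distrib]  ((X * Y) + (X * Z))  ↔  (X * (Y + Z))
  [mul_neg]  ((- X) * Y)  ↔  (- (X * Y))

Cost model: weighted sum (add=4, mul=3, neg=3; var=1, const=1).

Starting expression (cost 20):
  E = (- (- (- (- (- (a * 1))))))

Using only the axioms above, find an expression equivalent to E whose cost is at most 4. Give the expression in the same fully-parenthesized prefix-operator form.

step 1: neg_neg (→) rewrites (- (- (- (- (- (a * 1)))))) into (- (- (- (a * 1))))
step 2: neg_neg (→) rewrites (- (- (a * 1))) into (a * 1), now (- (a * 1))
step 3: mul_one (→) rewrites (a * 1) into a, reaching cost 4 (bound 4)

(- a)   [cost 4]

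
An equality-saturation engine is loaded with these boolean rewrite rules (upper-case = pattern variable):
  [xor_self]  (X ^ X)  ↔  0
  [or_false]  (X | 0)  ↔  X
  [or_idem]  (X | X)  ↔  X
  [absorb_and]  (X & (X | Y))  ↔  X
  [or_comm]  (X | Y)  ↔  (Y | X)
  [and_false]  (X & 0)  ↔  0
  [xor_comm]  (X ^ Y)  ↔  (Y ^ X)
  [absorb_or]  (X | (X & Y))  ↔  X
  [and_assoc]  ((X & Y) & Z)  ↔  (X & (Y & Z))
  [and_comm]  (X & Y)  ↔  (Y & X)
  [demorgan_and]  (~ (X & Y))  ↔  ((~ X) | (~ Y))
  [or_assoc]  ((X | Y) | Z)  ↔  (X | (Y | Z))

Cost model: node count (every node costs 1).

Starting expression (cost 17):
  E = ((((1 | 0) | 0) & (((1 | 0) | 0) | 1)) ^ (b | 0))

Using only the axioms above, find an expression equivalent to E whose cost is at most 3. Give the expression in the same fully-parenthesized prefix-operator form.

(1) ((1 | 0) | 0)  =[or_false →]=  (1 | 0)    ⊢ ((((1 | 0) | 0) & ((1 | 0) | 1)) ^ (b | 0))
(2) (b | 0)  =[or_false →]=  b    ⊢ ((((1 | 0) | 0) & ((1 | 0) | 1)) ^ b)
(3) (1 | 0)  =[or_false →]=  1    ⊢ (((1 | 0) & ((1 | 0) | 1)) ^ b)
(4) ((1 | 0) & ((1 | 0) | 1))  =[absorb_and →]=  (1 | 0)    ⊢ ((1 | 0) ^ b)
(5) (1 | 0)  =[or_false →]=  1    ⊢ cost 3, within 3

(1 ^ b)   [cost 3]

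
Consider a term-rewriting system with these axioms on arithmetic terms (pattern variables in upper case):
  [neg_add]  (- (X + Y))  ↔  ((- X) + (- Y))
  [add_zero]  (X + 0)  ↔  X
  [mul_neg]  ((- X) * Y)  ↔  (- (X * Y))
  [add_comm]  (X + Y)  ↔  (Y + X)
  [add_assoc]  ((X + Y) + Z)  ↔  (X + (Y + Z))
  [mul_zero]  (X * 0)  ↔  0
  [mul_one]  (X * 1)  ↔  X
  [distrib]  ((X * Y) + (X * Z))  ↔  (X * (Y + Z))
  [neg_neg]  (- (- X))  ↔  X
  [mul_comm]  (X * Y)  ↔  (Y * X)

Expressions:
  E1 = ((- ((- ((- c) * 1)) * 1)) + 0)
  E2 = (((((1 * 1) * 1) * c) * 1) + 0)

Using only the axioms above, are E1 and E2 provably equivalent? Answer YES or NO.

All listed rules preserve value, hence provable equivalence implies equal values everywhere; look for a separating assignment.
c=1 gives E1 ↦ -1, E2 ↦ 1; values differ ⇒ not provably equivalent.

NO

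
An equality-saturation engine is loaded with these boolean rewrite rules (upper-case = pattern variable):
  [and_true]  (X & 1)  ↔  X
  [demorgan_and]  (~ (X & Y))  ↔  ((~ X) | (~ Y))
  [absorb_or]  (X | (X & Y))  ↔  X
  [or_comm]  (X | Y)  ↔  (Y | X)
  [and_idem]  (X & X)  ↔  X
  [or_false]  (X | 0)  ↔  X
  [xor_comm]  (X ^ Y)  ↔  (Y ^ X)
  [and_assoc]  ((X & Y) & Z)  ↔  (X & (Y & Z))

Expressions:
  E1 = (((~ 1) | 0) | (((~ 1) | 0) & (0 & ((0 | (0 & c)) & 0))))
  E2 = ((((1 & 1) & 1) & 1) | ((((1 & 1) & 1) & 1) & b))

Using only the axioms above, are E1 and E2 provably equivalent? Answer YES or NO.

NO

The axioms are sound identities: if E1 ↔* E2 then E1 and E2 evaluate identically under any assignment.
Under b=0, c=0: E1 evaluates to 0, E2 to 1. Distinct ⇒ no rewrite sequence connects them.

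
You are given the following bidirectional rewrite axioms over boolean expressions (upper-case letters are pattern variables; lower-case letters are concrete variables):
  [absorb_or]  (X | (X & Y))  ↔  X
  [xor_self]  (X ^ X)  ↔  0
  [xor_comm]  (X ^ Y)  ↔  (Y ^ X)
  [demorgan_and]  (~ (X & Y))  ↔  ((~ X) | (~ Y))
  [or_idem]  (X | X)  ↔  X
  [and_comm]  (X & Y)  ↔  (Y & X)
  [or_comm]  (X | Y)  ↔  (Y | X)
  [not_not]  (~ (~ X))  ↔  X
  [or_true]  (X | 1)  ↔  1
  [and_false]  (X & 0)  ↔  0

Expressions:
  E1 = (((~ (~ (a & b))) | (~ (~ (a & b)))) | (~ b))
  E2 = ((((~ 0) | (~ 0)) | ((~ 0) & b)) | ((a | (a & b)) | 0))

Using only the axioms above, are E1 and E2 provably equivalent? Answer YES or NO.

All listed rules preserve value, hence provable equivalence implies equal values everywhere; look for a separating assignment.
a=0, b=1 gives E1 ↦ 0, E2 ↦ 1; values differ ⇒ not provably equivalent.

NO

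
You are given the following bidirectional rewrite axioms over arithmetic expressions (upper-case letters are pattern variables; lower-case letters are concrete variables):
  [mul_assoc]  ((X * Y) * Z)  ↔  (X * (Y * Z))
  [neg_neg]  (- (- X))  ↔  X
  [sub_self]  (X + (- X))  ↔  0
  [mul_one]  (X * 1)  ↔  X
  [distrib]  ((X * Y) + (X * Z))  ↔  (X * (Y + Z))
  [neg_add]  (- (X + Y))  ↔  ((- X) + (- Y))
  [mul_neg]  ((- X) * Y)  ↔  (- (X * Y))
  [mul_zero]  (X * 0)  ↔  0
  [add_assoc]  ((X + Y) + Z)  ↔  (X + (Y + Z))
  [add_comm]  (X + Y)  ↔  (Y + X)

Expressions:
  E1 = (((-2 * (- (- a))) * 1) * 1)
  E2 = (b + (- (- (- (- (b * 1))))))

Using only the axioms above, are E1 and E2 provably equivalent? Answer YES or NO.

All listed rules preserve value, hence provable equivalence implies equal values everywhere; look for a separating assignment.
a=0, b=1 gives E1 ↦ 0, E2 ↦ 2; values differ ⇒ not provably equivalent.

NO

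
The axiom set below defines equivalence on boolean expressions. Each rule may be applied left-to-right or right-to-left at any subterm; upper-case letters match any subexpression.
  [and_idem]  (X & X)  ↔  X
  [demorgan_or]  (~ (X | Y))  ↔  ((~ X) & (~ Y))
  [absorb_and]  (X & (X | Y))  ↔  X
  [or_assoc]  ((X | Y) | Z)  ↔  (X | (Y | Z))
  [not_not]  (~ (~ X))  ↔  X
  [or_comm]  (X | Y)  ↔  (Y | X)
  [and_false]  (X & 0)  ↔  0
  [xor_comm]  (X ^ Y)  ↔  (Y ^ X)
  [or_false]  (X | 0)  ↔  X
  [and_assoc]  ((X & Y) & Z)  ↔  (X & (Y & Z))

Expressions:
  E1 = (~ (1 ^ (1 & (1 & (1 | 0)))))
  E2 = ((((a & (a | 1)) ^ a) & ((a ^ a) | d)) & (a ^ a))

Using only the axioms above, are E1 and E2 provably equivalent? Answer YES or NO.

All listed rules preserve value, hence provable equivalence implies equal values everywhere; look for a separating assignment.
a=0, d=0 gives E1 ↦ 1, E2 ↦ 0; values differ ⇒ not provably equivalent.

NO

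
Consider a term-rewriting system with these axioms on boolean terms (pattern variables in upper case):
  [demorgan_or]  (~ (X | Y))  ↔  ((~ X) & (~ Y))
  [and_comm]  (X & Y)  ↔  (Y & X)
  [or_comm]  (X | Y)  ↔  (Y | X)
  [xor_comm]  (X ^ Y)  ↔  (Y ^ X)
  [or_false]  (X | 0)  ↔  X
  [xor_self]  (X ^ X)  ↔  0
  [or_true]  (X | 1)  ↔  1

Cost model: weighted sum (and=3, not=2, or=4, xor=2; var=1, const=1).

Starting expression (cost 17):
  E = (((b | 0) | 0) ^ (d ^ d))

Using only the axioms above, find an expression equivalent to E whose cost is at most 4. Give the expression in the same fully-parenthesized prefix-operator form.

(1) (d ^ d)  =[xor_self →]=  0    ⊢ (((b | 0) | 0) ^ 0)
(2) ((b | 0) | 0)  =[or_false →]=  (b | 0)    ⊢ ((b | 0) ^ 0)
(3) (b | 0)  =[or_false →]=  b    ⊢ cost 4, within 4

(b ^ 0)   [cost 4]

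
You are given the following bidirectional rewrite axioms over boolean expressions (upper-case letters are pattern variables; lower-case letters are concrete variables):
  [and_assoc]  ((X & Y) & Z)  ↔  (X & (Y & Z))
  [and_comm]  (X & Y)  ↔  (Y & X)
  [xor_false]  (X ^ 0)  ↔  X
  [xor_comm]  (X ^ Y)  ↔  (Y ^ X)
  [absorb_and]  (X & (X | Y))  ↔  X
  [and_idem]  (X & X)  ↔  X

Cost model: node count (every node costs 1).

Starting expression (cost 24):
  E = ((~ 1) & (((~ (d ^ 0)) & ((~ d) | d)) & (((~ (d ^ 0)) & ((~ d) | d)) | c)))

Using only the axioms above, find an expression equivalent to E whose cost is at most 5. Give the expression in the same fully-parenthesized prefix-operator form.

step 1: absorb_and (→) rewrites (((~ (d ^ 0)) & ((~ d) | d)) & (((~ (d ^ 0)) & ((~ d) | d)) | c)) into ((~ (d ^ 0)) & ((~ d) | d)), now ((~ 1) & ((~ (d ^ 0)) & ((~ d) | d)))
step 2: xor_false (→) rewrites (d ^ 0) into d, now ((~ 1) & ((~ d) & ((~ d) | d)))
step 3: absorb_and (→) rewrites ((~ d) & ((~ d) | d)) into (~ d), reaching cost 5 (bound 5)

((~ 1) & (~ d))   [cost 5]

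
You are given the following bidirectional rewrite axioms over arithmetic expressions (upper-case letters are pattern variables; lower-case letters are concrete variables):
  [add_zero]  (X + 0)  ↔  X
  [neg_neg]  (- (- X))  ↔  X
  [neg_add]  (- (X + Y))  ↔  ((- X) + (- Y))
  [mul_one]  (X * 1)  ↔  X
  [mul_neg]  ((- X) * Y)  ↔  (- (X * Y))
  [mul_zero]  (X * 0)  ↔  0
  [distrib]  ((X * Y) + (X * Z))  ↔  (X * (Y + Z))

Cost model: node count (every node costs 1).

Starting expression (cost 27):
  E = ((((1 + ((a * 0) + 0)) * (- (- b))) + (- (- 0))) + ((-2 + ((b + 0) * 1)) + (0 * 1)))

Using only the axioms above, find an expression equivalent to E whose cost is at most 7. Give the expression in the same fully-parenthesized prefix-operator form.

((1 * b) + (-2 + b))   [cost 7]

(1) (a * 0)  =[mul_zero →]=  0    ⊢ ((((1 + (0 + 0)) * (- (- b))) + (- (- 0))) + ((-2 + ((b + 0) * 1)) + (0 * 1)))
(2) (0 + 0)  =[add_zero →]=  0    ⊢ ((((1 + 0) * (- (- b))) + (- (- 0))) + ((-2 + ((b + 0) * 1)) + (0 * 1)))
(3) (- (- b))  =[neg_neg →]=  b    ⊢ ((((1 + 0) * b) + (- (- 0))) + ((-2 + ((b + 0) * 1)) + (0 * 1)))
(4) (1 + 0)  =[add_zero →]=  1    ⊢ (((1 * b) + (- (- 0))) + ((-2 + ((b + 0) * 1)) + (0 * 1)))
(5) (- (- 0))  =[neg_neg →]=  0    ⊢ (((1 * b) + 0) + ((-2 + ((b + 0) * 1)) + (0 * 1)))
(6) ((1 * b) + 0)  =[add_zero →]=  (1 * b)    ⊢ ((1 * b) + ((-2 + ((b + 0) * 1)) + (0 * 1)))
(7) ((b + 0) * 1)  =[mul_one →]=  (b + 0)    ⊢ ((1 * b) + ((-2 + (b + 0)) + (0 * 1)))
(8) (b + 0)  =[add_zero →]=  b    ⊢ ((1 * b) + ((-2 + b) + (0 * 1)))
(9) (0 * 1)  =[mul_one →]=  0    ⊢ ((1 * b) + ((-2 + b) + 0))
(10) ((-2 + b) + 0)  =[add_zero →]=  (-2 + b)    ⊢ cost 7, within 7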